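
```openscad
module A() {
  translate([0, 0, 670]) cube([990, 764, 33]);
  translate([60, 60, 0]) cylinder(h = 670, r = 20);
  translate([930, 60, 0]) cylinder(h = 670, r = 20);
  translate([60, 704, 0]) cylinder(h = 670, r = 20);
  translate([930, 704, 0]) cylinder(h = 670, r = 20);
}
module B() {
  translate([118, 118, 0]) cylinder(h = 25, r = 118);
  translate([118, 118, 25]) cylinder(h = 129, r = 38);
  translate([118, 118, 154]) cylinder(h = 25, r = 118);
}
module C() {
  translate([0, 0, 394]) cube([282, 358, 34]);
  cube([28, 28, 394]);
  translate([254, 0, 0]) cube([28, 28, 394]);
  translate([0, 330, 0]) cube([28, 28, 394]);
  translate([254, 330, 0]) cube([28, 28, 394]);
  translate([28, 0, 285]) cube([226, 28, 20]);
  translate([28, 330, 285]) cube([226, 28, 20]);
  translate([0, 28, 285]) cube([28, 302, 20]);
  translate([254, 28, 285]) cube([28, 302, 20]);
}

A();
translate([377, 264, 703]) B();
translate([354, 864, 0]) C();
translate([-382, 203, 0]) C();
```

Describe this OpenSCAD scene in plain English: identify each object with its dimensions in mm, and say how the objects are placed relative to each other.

A is a table with a 990×764 mm rectangular top, 33 mm thick, top surface at z = 703 mm, supported by four round legs of 40 mm diameter, each leg's bounding box inset 40 mm from the nearest pair of top edges, running from the floor.

B is a spool: two coaxial disc flanges of radius 118 mm and thickness 25 mm, joined by a core cylinder of radius 38 mm and height 129 mm. The lower flange rests on z = 0 and the three cylinders share a vertical axis.

C is a four-legged stool. The seat is a 282×358×34 mm slab whose top surface is at z = 428 mm; four square legs, each 28×28 mm in cross-section, run from the floor (z = 0) to the underside of the seat, each flush with a corner of the seat. Four stretchers, 28 mm wide and 20 mm tall, connect adjacent legs with their undersides at z = 285 mm, each running between the inner faces of the legs it joins and aligned with the legs' outer faces on the other axis.

The spool is on top of the table, centred. Two stools sit around the table at the +y, −x sides.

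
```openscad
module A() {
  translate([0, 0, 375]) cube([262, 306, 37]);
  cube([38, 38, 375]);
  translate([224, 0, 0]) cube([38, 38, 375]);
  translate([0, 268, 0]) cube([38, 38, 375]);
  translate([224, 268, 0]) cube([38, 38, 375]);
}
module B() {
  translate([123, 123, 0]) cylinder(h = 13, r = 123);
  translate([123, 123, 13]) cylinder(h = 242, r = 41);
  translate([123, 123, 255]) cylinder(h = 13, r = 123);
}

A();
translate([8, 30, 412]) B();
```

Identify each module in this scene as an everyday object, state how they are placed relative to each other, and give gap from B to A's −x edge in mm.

A is a stool. B is a spool. The spool is on top of the stool, centred. The gap from the spool to the stool's −x edge is 8 mm.

The spool's min-x is at 8; the stool's min-x is 0; gap = 8 mm.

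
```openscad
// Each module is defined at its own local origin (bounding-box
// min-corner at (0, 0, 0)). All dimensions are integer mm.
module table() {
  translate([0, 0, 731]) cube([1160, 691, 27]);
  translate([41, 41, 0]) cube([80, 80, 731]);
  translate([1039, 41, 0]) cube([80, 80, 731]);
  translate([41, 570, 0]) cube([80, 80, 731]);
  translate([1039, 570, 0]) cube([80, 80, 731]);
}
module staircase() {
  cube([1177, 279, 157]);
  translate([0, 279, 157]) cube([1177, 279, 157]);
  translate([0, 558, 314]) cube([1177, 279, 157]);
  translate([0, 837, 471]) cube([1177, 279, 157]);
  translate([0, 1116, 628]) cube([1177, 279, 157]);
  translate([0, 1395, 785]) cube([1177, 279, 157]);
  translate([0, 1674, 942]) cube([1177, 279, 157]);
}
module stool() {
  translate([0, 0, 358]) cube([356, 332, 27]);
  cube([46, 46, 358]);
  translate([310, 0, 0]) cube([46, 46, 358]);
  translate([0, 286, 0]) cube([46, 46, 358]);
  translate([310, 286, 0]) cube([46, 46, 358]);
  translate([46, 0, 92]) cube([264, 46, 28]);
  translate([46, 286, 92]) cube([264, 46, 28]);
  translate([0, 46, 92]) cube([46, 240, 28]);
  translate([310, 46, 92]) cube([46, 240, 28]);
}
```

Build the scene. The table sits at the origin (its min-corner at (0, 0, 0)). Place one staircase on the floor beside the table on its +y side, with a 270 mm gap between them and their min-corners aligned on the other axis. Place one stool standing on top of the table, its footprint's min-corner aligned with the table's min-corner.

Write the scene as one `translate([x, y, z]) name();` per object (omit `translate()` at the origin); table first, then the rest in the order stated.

table();
translate([0, 961, 0]) staircase();
translate([0, 0, 758]) stool();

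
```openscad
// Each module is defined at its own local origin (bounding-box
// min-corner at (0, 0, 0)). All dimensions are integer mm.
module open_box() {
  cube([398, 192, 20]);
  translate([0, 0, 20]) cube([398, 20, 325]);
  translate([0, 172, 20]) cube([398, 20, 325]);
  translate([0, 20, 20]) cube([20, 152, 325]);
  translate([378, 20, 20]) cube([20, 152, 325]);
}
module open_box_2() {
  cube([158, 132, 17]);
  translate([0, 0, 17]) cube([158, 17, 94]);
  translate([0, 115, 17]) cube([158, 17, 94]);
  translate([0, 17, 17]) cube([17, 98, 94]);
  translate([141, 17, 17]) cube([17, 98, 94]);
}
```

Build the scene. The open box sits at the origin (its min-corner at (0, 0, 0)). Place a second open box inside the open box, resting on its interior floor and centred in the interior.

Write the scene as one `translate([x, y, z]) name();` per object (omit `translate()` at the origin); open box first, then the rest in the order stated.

open_box();
translate([120, 30, 20]) open_box_2();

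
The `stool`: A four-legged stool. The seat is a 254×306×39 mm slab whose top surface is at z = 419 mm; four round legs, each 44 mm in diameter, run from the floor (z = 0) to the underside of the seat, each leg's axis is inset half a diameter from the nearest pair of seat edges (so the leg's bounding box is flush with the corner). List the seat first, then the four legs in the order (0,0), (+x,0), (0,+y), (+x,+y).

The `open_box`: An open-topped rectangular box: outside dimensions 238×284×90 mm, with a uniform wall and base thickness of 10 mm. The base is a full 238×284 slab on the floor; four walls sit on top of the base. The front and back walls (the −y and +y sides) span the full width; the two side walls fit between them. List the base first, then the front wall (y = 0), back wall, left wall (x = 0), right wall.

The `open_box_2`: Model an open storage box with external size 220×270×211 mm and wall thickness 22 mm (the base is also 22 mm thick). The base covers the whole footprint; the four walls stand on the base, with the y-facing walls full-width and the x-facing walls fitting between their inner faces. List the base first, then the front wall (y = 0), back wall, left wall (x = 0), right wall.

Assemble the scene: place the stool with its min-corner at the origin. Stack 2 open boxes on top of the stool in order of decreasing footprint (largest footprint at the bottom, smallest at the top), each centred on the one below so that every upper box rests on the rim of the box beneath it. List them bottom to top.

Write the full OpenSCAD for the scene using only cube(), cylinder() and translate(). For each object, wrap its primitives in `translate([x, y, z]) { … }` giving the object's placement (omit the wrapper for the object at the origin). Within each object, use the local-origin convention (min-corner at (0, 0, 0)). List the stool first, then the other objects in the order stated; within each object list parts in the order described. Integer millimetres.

translate([0, 0, 380]) cube([254, 306, 39]);
translate([22, 22, 0]) cylinder(h = 380, r = 22);
translate([232, 22, 0]) cylinder(h = 380, r = 22);
translate([22, 284, 0]) cylinder(h = 380, r = 22);
translate([232, 284, 0]) cylinder(h = 380, r = 22);
translate([8, 11, 419]) {
  cube([238, 284, 10]);
  translate([0, 0, 10]) cube([238, 10, 80]);
  translate([0, 274, 10]) cube([238, 10, 80]);
  translate([0, 10, 10]) cube([10, 264, 80]);
  translate([228, 10, 10]) cube([10, 264, 80]);
}
translate([17, 18, 509]) {
  cube([220, 270, 22]);
  translate([0, 0, 22]) cube([220, 22, 189]);
  translate([0, 248, 22]) cube([220, 22, 189]);
  translate([0, 22, 22]) cube([22, 226, 189]);
  translate([198, 22, 22]) cube([22, 226, 189]);
}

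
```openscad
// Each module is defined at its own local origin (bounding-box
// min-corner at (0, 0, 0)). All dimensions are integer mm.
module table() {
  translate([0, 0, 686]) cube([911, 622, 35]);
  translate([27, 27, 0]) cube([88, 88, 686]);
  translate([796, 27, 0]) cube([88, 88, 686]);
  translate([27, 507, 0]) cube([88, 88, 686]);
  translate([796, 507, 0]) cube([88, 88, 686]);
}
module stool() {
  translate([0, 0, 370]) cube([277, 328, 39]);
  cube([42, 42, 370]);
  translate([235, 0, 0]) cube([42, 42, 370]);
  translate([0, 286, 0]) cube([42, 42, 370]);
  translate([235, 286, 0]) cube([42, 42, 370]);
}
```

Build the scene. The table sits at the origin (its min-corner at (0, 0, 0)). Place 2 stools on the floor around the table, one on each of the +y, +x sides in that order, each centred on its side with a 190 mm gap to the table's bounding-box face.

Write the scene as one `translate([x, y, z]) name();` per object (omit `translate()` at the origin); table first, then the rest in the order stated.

table();
translate([317, 812, 0]) stool();
translate([1101, 147, 0]) stool();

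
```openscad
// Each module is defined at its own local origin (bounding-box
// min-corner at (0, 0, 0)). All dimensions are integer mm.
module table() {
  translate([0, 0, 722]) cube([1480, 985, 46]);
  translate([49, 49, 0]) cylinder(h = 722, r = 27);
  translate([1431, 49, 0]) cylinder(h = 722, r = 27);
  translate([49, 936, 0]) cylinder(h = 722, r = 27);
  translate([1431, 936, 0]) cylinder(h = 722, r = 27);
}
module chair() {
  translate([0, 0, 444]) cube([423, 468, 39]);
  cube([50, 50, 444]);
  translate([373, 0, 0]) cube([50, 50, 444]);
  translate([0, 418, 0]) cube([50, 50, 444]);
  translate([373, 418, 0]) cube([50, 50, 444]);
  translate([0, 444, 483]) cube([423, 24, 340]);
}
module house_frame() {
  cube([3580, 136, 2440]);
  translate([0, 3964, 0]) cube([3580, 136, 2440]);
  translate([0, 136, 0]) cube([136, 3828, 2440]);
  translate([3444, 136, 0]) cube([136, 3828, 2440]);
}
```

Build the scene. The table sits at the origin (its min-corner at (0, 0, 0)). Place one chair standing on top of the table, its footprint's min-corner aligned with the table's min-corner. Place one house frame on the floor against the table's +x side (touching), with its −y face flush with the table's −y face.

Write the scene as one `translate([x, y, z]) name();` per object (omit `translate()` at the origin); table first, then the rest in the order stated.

table();
translate([0, 0, 768]) chair();
translate([1480, 0, 0]) house_frame();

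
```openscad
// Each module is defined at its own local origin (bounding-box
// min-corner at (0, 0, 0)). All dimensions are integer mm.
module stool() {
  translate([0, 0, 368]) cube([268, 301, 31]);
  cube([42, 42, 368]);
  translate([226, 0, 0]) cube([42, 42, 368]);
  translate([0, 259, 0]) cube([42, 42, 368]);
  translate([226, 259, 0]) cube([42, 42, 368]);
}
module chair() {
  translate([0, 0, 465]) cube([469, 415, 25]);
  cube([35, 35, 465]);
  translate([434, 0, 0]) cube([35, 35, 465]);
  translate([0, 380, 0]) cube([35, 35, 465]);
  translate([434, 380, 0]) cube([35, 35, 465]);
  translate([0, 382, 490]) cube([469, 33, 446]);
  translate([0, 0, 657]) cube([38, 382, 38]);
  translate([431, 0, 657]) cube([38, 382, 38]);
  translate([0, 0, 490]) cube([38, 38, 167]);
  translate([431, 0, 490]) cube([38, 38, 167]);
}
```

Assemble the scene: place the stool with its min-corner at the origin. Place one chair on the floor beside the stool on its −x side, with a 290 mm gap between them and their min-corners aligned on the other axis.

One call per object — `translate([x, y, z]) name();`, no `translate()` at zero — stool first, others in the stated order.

stool();
translate([-759, 0, 0]) chair();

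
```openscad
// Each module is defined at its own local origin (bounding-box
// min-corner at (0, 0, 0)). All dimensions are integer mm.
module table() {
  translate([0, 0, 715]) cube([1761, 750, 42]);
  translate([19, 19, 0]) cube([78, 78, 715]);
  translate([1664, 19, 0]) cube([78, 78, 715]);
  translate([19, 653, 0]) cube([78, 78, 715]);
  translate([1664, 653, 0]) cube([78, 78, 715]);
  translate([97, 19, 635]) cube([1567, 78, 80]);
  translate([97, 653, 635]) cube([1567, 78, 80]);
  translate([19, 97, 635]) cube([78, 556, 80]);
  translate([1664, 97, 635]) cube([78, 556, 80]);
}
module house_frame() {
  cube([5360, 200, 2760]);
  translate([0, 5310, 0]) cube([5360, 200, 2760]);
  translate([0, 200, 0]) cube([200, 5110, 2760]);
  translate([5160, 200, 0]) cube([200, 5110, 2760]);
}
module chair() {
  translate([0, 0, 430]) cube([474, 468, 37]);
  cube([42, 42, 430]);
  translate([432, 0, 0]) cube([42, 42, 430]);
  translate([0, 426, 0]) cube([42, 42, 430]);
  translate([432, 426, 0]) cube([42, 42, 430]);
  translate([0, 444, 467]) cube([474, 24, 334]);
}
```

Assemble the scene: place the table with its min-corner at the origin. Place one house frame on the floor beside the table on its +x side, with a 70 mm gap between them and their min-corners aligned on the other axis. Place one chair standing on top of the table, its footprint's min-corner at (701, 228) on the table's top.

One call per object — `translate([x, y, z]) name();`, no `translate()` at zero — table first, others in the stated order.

table();
translate([1831, 0, 0]) house_frame();
translate([701, 228, 757]) chair();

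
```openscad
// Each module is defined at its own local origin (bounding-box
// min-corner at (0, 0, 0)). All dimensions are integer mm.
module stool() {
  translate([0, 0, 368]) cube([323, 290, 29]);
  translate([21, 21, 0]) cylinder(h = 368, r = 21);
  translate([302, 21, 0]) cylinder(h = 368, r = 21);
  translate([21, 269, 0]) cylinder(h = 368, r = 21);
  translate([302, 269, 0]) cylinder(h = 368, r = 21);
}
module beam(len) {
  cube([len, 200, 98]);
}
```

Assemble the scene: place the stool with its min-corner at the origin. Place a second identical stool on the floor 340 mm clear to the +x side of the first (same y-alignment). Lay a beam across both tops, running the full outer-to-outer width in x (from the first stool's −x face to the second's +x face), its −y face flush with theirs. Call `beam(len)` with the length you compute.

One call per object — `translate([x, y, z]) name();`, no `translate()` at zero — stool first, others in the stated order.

stool();
translate([663, 0, 0]) stool();
translate([0, 0, 397]) beam(986);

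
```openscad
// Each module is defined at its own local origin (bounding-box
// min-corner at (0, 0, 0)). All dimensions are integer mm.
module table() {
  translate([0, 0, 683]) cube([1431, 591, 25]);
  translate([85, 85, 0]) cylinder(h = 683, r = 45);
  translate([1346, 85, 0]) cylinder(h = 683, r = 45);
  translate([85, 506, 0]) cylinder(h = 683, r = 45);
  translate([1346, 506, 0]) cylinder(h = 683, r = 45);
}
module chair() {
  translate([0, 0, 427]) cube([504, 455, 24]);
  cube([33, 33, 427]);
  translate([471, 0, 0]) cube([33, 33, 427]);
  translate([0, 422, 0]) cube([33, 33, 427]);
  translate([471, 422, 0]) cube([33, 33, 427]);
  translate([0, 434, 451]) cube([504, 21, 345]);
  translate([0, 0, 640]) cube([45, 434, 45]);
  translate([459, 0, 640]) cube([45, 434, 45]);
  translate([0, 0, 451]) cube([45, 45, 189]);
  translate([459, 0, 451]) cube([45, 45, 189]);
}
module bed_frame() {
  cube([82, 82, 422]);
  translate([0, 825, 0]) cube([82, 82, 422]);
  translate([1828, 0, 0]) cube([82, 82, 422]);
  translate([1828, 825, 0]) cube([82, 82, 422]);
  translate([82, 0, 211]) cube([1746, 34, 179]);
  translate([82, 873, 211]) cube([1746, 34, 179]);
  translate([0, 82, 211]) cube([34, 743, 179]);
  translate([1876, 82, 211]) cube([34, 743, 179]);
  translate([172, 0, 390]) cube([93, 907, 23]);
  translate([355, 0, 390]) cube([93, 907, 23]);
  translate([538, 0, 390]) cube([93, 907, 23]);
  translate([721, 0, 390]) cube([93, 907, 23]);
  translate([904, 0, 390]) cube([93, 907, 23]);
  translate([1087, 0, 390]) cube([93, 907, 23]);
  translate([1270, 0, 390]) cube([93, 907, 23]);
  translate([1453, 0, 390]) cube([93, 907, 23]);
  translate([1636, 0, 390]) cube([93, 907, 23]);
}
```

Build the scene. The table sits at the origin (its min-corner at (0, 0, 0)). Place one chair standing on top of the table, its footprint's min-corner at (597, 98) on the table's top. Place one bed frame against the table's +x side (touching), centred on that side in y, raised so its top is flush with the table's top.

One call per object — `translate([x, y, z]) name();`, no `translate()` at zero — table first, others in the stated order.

table();
translate([597, 98, 708]) chair();
translate([1431, -158, 286]) bed_frame();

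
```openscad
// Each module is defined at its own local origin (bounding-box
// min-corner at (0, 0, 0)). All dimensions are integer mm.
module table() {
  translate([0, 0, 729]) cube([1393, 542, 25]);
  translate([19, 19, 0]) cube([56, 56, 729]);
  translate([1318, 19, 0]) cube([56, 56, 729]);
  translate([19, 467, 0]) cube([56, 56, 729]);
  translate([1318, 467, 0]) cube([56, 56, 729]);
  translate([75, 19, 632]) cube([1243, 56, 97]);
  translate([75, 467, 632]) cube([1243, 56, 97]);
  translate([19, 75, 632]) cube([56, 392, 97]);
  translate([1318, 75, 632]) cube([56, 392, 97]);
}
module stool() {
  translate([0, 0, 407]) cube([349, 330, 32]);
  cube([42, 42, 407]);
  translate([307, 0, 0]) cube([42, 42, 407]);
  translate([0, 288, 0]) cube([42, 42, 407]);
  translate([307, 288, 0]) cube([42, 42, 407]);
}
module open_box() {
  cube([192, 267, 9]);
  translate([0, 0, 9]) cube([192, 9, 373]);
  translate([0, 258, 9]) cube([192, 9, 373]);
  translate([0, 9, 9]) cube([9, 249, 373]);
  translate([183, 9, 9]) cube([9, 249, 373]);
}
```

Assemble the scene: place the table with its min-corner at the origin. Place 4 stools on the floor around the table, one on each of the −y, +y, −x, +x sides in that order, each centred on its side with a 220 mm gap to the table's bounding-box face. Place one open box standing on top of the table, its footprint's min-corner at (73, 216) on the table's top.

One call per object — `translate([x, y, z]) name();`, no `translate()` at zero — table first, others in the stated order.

table();
translate([522, -550, 0]) stool();
translate([522, 762, 0]) stool();
translate([-569, 106, 0]) stool();
translate([1613, 106, 0]) stool();
translate([73, 216, 754]) open_box();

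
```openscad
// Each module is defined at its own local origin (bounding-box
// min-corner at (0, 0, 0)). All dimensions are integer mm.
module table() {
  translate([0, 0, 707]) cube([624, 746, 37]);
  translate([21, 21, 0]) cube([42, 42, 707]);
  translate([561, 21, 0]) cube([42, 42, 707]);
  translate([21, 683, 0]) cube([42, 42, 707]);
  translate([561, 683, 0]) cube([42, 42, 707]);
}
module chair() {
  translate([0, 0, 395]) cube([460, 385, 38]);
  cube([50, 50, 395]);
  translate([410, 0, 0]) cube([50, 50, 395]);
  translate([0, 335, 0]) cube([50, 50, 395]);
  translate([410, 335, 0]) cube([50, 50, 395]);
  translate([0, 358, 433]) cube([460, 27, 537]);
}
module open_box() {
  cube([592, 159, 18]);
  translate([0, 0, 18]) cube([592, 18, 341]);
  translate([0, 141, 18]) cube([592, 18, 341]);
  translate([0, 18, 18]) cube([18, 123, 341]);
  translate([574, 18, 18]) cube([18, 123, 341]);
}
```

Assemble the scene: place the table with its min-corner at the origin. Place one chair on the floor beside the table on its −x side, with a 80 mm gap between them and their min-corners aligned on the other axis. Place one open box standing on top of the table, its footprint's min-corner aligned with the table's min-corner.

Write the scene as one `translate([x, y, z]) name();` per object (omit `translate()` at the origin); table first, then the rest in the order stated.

table();
translate([-540, 0, 0]) chair();
translate([0, 0, 744]) open_box();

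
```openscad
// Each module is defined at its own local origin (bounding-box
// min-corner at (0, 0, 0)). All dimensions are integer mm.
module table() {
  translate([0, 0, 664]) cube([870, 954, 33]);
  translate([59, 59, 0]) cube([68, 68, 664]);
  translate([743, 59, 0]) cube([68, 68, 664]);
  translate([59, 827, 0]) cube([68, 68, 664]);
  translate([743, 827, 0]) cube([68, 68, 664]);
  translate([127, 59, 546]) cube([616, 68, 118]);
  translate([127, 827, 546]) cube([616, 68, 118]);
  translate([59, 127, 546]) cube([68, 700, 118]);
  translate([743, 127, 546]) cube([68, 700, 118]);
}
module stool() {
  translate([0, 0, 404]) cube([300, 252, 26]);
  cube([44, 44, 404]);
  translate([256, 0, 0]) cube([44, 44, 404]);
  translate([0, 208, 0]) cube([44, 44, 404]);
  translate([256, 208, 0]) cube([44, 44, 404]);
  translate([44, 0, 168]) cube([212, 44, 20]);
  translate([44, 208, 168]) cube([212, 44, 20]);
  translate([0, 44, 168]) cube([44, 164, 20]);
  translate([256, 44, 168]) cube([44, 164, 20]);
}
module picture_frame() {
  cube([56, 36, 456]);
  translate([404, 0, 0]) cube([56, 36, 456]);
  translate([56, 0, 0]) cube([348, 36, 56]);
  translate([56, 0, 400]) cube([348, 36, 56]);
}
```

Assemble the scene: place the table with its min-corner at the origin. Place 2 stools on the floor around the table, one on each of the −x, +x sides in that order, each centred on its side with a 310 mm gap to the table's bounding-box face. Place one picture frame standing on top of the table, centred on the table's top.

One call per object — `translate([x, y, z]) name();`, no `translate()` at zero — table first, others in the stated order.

table();
translate([-610, 351, 0]) stool();
translate([1180, 351, 0]) stool();
translate([205, 459, 697]) picture_frame();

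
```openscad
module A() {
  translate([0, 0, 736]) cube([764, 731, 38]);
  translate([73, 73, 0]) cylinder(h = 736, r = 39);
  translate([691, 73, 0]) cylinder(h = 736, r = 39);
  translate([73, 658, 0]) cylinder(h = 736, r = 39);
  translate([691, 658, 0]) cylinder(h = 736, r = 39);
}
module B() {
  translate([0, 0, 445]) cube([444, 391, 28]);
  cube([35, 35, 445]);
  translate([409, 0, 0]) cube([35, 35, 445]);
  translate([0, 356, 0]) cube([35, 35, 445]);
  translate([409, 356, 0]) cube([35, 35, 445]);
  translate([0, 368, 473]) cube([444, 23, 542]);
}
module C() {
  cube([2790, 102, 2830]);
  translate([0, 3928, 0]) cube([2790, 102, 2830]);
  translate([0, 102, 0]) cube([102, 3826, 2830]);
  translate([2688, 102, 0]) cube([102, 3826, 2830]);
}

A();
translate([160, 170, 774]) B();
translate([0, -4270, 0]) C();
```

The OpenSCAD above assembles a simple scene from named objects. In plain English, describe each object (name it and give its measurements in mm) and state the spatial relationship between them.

A is a table with a 764×731 mm rectangular top, 38 mm thick, top surface at z = 774 mm, supported by four round legs of 78 mm diameter, each leg's bounding box inset 34 mm from the nearest pair of top edges, running from the floor.

B is a chair: 444×391 mm seat, 28 mm thick, top at z = 473 mm, on four 35 mm square corner legs flush with the seat edges. A 23 mm thick backrest slab spans the full seat width, extending 542 mm above the seat top, its back face flush with the seat's +y edge.

C is a box-shaped house frame (walls only): outside footprint 2790×4030 mm, wall height 2830 mm, wall thickness 102 mm. The two y-facing walls run the full x-width; the two x-facing walls fit between the inner faces of the y-facing walls.

The chair is on top of the table, centred. The house frame is on the floor beside the table on its −y side.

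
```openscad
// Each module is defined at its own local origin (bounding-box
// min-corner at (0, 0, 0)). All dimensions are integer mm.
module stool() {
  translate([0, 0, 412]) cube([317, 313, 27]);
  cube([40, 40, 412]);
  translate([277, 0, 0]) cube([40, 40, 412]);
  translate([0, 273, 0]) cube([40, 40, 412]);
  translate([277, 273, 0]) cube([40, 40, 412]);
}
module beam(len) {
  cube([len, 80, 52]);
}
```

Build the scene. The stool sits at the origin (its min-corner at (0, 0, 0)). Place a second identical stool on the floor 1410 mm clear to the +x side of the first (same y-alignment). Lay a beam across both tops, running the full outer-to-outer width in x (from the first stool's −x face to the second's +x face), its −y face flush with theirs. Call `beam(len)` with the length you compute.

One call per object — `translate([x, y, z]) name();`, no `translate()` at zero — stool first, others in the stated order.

stool();
translate([1727, 0, 0]) stool();
translate([0, 0, 439]) beam(2044);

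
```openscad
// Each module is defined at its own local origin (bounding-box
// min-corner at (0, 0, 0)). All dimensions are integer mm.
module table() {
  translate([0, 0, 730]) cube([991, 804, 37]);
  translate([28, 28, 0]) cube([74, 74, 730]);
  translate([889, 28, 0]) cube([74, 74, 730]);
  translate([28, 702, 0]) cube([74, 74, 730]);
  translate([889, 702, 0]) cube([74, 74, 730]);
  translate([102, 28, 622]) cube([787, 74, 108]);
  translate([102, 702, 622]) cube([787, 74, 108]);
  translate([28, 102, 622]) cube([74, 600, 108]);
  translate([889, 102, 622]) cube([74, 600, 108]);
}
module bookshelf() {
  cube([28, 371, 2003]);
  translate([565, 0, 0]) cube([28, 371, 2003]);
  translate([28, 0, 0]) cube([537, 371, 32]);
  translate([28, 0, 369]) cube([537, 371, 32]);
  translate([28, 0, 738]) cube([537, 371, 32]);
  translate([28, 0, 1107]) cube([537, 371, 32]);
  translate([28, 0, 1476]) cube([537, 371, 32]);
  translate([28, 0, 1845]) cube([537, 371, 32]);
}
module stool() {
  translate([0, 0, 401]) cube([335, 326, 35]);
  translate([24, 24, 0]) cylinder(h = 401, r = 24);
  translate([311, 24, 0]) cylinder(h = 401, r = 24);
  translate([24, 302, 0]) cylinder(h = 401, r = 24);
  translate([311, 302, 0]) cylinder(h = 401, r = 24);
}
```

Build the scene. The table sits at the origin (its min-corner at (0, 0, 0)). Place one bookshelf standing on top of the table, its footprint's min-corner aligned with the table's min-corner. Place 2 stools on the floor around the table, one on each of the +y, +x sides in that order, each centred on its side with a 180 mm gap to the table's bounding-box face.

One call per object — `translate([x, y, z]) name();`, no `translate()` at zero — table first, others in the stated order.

table();
translate([0, 0, 767]) bookshelf();
translate([328, 984, 0]) stool();
translate([1171, 239, 0]) stool();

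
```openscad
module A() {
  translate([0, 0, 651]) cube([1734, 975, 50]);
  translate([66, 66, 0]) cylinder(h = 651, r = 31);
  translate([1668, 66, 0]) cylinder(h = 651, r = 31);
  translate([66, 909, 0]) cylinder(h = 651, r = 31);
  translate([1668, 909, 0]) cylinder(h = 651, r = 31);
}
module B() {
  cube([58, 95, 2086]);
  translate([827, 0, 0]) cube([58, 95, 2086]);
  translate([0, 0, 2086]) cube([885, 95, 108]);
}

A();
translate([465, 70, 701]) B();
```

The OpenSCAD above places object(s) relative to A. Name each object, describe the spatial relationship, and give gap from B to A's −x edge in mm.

A is a table. B is a door frame. The door frame is on top of the table. The gap from the door frame to the table's −x edge is 465 mm.

The door frame's min-x is at 465; the table's min-x is 0; gap = 465 mm.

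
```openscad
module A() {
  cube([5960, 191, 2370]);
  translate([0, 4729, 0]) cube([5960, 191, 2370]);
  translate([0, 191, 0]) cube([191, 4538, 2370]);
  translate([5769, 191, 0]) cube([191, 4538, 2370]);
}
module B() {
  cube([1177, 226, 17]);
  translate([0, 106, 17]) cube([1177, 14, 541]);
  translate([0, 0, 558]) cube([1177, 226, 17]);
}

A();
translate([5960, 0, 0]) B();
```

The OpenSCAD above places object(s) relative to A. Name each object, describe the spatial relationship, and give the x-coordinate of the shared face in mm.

A is a house frame. B is an I-beam. The I-beam is against the house frame's +x side, with their −y faces flush. The x-coordinate of the shared face is 5960 mm.

The house frame's +x face and the I-beam's −x face are both at x = 5960 mm.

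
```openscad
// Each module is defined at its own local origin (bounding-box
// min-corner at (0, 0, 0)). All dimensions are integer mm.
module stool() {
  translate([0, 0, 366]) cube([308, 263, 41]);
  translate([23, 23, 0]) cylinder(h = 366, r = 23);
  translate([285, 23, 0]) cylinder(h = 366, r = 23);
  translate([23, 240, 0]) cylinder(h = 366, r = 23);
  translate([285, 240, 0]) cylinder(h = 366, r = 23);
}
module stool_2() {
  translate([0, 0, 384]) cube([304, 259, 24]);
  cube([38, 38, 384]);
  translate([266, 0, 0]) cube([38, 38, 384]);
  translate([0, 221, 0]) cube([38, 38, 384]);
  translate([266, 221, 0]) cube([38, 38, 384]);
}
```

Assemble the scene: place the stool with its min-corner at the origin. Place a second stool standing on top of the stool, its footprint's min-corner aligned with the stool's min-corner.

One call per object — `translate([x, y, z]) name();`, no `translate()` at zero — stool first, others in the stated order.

stool();
translate([0, 0, 407]) stool_2();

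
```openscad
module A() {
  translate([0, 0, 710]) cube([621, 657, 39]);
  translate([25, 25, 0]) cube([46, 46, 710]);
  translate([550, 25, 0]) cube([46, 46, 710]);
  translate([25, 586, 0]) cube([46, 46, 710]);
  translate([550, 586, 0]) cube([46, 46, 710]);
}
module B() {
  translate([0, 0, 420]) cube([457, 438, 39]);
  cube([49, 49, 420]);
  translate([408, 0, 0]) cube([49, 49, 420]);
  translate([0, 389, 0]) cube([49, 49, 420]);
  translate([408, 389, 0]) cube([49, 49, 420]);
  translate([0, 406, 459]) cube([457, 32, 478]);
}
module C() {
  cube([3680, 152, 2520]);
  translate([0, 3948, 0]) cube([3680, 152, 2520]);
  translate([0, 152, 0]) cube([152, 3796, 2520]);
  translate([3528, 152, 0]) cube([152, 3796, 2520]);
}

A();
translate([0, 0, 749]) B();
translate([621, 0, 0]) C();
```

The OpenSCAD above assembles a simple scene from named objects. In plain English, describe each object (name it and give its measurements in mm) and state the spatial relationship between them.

A is a table with a 621×657 mm rectangular top, 39 mm thick, top surface at z = 749 mm, supported by four 46×46 mm square legs, each inset 25 mm from the nearest pair of top edges, running from the floor.

B is a chair. The seat is a 457×438×39 mm slab with its top at z = 459 mm, on four 49×49 mm corner legs (flush with the seat edges, standing on z = 0). A flat backrest 32 mm thick, 478 mm tall, spans the full seat width and rises from the seat top along its +y edge, rear face flush with the rear of the seat.

C is a box-shaped house frame (walls only): outside footprint 3680×4100 mm, wall height 2520 mm, wall thickness 152 mm. The two y-facing walls run the full x-width; the two x-facing walls fit between the inner faces of the y-facing walls.

The chair is on top of the table. The house frame is against the table's +x side, with their −y faces flush.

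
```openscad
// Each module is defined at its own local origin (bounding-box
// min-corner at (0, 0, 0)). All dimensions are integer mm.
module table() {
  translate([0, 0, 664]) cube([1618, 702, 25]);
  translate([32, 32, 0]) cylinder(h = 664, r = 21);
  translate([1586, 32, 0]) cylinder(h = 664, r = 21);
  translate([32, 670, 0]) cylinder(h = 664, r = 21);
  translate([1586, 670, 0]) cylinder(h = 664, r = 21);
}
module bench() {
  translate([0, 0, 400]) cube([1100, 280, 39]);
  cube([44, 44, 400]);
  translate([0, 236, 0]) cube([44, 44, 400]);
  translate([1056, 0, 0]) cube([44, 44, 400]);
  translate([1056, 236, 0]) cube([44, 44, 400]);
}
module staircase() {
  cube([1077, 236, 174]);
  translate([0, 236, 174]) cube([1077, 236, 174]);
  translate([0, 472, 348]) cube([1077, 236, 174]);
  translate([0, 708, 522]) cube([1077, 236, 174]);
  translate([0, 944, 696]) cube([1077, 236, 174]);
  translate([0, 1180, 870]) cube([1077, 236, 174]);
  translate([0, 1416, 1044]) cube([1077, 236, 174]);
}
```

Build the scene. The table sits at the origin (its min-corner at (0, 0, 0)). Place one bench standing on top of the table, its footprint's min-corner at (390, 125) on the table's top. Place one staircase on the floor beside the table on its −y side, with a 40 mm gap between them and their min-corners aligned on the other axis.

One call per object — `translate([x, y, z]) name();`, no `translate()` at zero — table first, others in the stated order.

table();
translate([390, 125, 689]) bench();
translate([0, -1692, 0]) staircase();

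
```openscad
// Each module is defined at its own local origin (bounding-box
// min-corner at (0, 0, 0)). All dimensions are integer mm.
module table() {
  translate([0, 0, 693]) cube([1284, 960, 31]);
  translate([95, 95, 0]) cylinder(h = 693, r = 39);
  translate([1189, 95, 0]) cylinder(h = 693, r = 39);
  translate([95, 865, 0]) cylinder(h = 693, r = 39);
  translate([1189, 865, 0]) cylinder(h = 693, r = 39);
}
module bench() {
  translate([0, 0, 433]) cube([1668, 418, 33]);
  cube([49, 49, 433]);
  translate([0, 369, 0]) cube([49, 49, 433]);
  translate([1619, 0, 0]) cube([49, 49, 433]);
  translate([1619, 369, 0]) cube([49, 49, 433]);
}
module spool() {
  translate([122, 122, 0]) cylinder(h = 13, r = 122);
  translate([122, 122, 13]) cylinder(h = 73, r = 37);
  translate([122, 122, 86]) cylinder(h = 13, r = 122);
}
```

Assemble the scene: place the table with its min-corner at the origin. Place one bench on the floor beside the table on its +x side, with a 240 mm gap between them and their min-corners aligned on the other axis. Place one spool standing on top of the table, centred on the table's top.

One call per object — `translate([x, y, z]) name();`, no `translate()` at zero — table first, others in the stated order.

table();
translate([1524, 0, 0]) bench();
translate([520, 358, 724]) spool();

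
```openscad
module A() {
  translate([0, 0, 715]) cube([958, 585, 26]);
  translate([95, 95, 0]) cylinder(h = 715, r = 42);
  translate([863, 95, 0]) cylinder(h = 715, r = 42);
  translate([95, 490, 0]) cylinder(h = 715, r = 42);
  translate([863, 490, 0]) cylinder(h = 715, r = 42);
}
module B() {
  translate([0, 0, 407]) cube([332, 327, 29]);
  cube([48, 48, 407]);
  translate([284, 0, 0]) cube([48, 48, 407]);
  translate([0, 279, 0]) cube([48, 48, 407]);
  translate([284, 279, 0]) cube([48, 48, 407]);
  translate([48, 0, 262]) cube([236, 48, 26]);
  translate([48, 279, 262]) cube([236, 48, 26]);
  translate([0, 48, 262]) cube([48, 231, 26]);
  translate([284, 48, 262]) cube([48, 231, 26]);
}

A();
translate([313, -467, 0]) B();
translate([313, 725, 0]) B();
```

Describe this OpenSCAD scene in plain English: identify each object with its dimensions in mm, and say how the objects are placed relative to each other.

A is a table: top 958 mm (x) × 585 mm (y), 26 mm thick, upper face at z = 741 mm, on four round legs of 84 mm diameter, each leg's bounding box inset 53 mm from the nearest pair of top edges, running from z = 0 to the bottom of the top.

B is a four-legged stool. The seat is 332×327 mm, 29 mm thick, top at z = 436 mm. It stands on four square legs, each 48×48 mm in cross-section, from z = 0 to the seat underside, each flush with a corner of the seat. Four stretchers, 48 mm wide and 26 mm tall, connect adjacent legs with their undersides at z = 262 mm, each running between the inner faces of the legs it joins and aligned with the legs' outer faces on the other axis.

Two stools sit around the table at the −y, +y sides.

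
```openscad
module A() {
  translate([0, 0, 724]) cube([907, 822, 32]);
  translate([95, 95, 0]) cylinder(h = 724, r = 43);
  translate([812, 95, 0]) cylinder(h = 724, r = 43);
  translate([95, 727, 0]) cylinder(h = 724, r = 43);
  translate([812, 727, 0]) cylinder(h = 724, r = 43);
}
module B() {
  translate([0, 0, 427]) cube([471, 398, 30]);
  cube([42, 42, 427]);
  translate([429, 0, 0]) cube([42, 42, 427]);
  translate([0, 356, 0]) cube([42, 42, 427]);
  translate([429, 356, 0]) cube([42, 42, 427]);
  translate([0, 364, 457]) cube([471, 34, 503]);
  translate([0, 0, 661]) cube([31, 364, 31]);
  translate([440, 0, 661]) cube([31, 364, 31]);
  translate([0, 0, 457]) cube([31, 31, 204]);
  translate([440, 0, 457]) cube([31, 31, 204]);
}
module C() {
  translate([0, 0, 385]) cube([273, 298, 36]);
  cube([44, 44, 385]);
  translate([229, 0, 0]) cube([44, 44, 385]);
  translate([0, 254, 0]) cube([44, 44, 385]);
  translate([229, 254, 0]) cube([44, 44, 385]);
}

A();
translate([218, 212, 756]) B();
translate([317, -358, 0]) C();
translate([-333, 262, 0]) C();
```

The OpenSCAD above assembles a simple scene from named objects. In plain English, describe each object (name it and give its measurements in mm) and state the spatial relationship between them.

A is a rectangular dining table. The top is 907×822×32 mm with its upper surface at z = 756 mm. It stands on four round legs of 86 mm diameter, each leg's bounding box inset 52 mm from the nearest pair of top edges, running from the floor to the underside of the top.

B is a chair. The seat is a 471×398×30 mm slab with its top at z = 457 mm, on four 42×42 mm corner legs (flush with the seat edges, standing on z = 0). A flat backrest 34 mm thick, 503 mm tall, spans the full seat width and rises from the seat top along its +y edge, rear face flush with the rear of the seat. Two armrests of 31×31 mm section run along each side from the seat's front edge to the front of the backrest, top faces 235 mm above the seat top and outer faces flush with the seat's x-edges; a 31×31 mm post under the front of each armrest stands on the seat at the front corner.

C is a four-legged stool. The seat is a 273×298×36 mm slab whose top surface is at z = 421 mm; four square legs, each 44×44 mm in cross-section, run from the floor (z = 0) to the underside of the seat, each flush with a corner of the seat.

The chair is on top of the table, centred. Two stools sit around the table at the −y, −x sides.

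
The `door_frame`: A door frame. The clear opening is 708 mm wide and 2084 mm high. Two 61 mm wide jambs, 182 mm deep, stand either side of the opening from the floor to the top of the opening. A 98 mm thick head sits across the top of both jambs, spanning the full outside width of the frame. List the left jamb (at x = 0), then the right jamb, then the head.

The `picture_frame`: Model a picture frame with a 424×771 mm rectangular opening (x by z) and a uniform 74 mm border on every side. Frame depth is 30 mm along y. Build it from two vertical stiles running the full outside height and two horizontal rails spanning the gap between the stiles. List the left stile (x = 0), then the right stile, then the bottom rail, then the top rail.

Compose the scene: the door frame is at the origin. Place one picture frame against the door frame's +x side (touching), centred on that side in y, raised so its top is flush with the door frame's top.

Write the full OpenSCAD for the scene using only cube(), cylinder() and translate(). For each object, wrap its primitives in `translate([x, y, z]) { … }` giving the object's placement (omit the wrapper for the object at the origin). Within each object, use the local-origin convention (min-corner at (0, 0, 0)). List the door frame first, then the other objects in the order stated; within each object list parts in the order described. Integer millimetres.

cube([61, 182, 2084]);
translate([769, 0, 0]) cube([61, 182, 2084]);
translate([0, 0, 2084]) cube([830, 182, 98]);
translate([830, 76, 1263]) {
  cube([74, 30, 919]);
  translate([498, 0, 0]) cube([74, 30, 919]);
  translate([74, 0, 0]) cube([424, 30, 74]);
  translate([74, 0, 845]) cube([424, 30, 74]);
}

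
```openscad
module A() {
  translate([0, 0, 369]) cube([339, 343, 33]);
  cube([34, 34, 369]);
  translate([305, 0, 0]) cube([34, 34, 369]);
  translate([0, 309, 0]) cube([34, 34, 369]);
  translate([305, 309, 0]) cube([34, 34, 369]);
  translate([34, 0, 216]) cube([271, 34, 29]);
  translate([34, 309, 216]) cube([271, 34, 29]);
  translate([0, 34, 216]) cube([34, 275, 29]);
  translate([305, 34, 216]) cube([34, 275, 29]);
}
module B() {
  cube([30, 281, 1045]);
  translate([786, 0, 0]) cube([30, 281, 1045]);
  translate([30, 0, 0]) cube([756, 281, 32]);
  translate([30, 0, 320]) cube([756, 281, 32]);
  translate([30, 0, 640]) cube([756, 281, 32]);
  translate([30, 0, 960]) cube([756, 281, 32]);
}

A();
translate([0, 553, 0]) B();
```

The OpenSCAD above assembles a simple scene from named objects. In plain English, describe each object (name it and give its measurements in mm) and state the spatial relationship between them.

A is a four-legged stool. The seat is a 339×343×33 mm slab whose top surface is at z = 402 mm; four square legs, each 34×34 mm in cross-section, run from the floor (z = 0) to the underside of the seat, each flush with a corner of the seat. Four stretchers, 34 mm wide and 29 mm tall, connect adjacent legs with their undersides at z = 216 mm, each running between the inner faces of the legs it joins and aligned with the legs' outer faces on the other axis.

B is an open bookshelf. Two side panels, each 30 mm thick, 281 mm deep and 1045 mm tall, stand 816 mm apart (outside-to-outside). Between them sit 4 shelves, each 32 mm thick and 281 mm deep, spanning the full gap between the sides. The bottom shelf rests on the floor (its underside at z = 0) and the clear gap between one shelf's top and the next shelf's underside is 288 mm.

The bookshelf is on the floor beside the stool on its +y side.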